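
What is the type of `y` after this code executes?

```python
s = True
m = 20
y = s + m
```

bool + int returns int (True is 1, so 1 + 20 = 21)

int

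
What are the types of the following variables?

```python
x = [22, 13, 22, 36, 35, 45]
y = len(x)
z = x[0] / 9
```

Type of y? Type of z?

len() returns int; int / int returns float

int, float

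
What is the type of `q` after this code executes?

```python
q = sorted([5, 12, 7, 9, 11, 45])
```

sorted() always returns list

list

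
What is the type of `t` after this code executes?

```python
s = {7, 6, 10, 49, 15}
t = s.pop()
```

Popping from a set of ints returns int

int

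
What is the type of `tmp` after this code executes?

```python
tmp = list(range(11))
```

list(range(...)) returns list

list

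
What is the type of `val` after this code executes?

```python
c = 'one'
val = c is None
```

'is' comparison returns bool

bool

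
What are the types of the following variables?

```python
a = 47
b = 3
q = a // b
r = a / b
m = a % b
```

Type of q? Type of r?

int // int returns int; int / int returns float

int, float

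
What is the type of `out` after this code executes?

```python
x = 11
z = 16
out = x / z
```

int / int always returns float in Python 3 (11 / 16 = 0.6875)

float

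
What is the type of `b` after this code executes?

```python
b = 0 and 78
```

'and' returns the first falsy value (0, which is int)

int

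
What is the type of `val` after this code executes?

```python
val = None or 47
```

'or' with None returns the other value (47, int)

int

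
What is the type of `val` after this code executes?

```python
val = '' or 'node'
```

'or' returns first truthy value ('node', which is str)

str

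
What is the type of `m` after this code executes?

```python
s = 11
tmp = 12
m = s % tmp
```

int % int returns int (11 % 12 = 11)

int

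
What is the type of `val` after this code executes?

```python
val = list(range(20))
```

list(range(...)) returns list

list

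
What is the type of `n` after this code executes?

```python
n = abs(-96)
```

abs() of int returns int

int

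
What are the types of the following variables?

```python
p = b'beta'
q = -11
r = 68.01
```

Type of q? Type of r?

q is int; r is float

int, float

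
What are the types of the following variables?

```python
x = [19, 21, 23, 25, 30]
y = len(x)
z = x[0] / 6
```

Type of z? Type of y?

int / int returns float; len() returns int

float, int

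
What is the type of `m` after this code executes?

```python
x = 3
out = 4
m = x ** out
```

int ** positive int returns int (3 ** 4 = 81)

int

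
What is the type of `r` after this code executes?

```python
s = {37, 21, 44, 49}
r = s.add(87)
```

set.add() returns None (mutates in place)

NoneType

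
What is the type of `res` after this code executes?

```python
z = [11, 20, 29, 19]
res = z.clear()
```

list.clear() returns None

NoneType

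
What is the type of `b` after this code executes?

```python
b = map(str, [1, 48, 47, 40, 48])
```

map() returns a map iterator object

map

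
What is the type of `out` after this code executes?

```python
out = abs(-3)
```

abs() of int returns int

int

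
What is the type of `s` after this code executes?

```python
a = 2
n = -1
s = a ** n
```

int ** negative int returns float

float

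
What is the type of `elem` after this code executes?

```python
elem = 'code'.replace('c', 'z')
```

str.replace() returns str

str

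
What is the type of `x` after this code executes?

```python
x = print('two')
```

print() returns None

NoneType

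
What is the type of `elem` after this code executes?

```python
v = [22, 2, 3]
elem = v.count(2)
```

list.count() returns int

int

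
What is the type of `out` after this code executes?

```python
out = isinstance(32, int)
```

isinstance() returns bool

bool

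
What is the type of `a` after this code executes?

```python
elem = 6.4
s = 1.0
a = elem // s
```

float // float returns float (floor division preserves float type)

float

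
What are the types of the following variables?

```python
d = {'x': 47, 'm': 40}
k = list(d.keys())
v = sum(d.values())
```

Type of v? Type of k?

sum of int values returns int; list(...) returns list

int, list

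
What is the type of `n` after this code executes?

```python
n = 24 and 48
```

'and' returns the last value when all truthy (48, which is int)

int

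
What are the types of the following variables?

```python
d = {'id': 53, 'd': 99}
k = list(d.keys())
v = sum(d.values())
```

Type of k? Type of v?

list(...) returns list; sum of int values returns int

list, int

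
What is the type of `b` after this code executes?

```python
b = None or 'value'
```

'or' with None returns the other value ('value', str)

str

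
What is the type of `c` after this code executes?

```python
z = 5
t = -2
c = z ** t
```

int ** negative int returns float

float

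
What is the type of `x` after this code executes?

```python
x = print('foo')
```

print() returns None

NoneType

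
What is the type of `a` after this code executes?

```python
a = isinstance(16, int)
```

isinstance() returns bool

bool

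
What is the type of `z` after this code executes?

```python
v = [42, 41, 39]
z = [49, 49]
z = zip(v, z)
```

zip() returns a zip iterator object

zip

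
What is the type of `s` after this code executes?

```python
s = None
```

None has type NoneType

NoneType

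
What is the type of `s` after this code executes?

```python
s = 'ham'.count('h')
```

str.count() returns int

int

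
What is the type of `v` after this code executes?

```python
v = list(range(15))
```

list(range(...)) returns list

list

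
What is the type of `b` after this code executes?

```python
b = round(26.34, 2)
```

round() with ndigits arg returns float

float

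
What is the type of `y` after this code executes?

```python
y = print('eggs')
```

print() returns None

NoneType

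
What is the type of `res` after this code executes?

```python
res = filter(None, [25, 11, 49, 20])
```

filter() returns a filter iterator object

filter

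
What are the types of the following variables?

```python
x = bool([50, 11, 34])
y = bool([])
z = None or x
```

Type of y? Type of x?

bool() returns bool; bool() returns bool

bool, bool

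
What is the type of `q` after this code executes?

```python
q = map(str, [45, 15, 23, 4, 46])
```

map() returns a map iterator object

map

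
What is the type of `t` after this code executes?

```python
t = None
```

None has type NoneType

NoneType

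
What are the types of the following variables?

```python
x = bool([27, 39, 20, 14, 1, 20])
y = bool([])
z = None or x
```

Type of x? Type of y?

bool() returns bool; bool() returns bool

bool, bool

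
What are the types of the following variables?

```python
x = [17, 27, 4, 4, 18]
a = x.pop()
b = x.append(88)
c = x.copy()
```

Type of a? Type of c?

list.pop() returns the element (int); list.copy() returns list

int, list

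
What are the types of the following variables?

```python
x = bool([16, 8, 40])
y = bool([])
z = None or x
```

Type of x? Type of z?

bool() returns bool; None or <bool> returns the bool

bool, bool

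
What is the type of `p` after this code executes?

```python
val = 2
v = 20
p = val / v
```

int / int always returns float in Python 3 (2 / 20 = 0.1)

float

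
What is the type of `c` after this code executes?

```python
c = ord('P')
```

ord() returns int (Unicode code point)

int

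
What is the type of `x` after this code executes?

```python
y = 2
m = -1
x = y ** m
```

int ** negative int returns float

float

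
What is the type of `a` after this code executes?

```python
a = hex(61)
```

hex() returns str representation

str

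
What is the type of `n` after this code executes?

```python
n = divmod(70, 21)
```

divmod() returns a tuple (quotient, remainder)

tuple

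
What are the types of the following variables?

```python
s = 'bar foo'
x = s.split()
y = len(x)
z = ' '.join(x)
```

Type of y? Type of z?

len() returns int; str.join() returns str

int, str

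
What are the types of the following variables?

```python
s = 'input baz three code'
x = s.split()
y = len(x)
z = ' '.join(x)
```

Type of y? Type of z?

len() returns int; str.join() returns str

int, str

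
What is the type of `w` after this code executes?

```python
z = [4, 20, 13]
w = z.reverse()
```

list.reverse() returns None

NoneType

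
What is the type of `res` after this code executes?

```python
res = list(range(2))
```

list(range(...)) returns list

list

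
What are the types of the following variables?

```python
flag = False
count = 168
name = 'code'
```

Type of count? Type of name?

count is int; name is str

int, str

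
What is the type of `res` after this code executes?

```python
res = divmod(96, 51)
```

divmod() returns a tuple (quotient, remainder)

tuple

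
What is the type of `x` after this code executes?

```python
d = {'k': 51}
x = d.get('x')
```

dict.get() returns None when key 'x' is not found and no default given

NoneType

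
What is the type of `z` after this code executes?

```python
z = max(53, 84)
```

max() of ints returns int

int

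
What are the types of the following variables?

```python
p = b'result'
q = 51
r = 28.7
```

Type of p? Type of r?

p is bytes; r is float

bytes, float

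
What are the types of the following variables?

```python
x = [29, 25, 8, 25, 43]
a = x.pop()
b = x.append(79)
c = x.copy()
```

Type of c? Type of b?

list.copy() returns list; list.append() returns None

list, NoneType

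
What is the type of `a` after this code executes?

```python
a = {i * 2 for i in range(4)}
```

A set comprehension {expr for x in iterable} produces a set

set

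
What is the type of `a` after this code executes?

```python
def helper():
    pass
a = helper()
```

A function with no return statement returns None

NoneType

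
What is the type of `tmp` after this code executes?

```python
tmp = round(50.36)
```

round() with no ndigits arg returns int

int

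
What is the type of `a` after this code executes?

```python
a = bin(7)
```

bin() returns str representation

str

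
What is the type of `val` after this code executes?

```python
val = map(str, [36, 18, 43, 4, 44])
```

map() returns a map iterator object

map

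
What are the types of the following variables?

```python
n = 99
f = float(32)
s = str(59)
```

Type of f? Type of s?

f is float; s is str

float, str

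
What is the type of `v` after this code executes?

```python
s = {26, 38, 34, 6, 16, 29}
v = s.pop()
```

Popping from a set of ints returns int

int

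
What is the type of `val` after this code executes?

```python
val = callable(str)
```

callable() returns bool

bool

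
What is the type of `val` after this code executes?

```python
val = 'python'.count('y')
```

str.count() returns int

int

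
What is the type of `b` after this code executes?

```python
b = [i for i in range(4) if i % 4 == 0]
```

A list comprehension [...] produces a list

list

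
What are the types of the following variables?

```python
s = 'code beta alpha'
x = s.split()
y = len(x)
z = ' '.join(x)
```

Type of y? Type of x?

len() returns int; str.split() returns list

int, list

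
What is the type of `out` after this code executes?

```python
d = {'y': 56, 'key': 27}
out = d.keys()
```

.keys() returns a dict_keys view object

dict_keys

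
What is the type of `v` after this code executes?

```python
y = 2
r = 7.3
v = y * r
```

int * float returns float (2 * 7.3 = 14.6)

float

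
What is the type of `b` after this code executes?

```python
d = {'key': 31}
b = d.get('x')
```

dict.get() returns None when key 'x' is not found and no default given

NoneType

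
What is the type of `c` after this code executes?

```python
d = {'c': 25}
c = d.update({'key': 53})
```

dict.update() returns None

NoneType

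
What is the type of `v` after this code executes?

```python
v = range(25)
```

range() returns a range object

range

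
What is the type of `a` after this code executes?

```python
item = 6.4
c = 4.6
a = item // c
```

float // float returns float (floor division preserves float type)

float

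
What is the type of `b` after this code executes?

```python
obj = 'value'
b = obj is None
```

'is' comparison returns bool

bool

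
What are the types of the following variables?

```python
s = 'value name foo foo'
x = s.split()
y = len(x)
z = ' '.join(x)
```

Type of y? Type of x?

len() returns int; str.split() returns list

int, list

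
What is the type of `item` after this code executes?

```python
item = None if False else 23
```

Ternary: condition is False, else branch (23) taken → int

int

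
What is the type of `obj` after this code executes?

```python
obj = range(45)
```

range() returns a range object

range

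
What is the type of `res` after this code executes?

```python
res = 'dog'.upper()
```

str.upper() returns str

str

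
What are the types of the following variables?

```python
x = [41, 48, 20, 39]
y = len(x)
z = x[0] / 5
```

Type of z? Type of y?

int / int returns float; len() returns int

float, int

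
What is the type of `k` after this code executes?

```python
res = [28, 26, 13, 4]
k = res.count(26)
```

list.count() returns int

int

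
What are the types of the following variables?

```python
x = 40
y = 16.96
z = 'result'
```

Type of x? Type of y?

x is int; y is float

int, float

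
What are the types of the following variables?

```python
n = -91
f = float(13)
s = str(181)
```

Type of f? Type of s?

f is float; s is str

float, str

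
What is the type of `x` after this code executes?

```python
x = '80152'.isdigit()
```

str.isdigit() returns bool

bool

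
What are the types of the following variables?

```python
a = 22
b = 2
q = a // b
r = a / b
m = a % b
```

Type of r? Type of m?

int / int returns float; int % int returns int

float, int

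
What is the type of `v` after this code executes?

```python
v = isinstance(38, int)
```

isinstance() returns bool

bool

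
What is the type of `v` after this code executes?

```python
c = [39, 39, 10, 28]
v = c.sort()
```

list.sort() returns None (sorts in place)

NoneType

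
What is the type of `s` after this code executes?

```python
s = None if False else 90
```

Ternary: condition is False, else branch (90) taken → int

int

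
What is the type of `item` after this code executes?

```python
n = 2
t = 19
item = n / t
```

int / int always returns float in Python 3 (2 / 19 = 0.105263)

float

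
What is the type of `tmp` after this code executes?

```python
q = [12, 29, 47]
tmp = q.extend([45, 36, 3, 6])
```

list.extend() returns None

NoneType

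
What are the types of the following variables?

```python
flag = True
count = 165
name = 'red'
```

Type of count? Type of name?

count is int; name is str

int, str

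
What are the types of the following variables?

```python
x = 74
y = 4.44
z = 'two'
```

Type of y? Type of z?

y is float; z is str

float, str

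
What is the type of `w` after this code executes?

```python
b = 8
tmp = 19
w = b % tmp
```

int % int returns int (8 % 19 = 8)

int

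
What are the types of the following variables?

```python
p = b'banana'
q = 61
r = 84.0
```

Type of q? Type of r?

q is int; r is float

int, float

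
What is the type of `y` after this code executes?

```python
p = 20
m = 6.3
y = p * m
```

int * float returns float (20 * 6.3 = 126.0)

float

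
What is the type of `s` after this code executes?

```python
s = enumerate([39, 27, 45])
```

enumerate() returns an enumerate iterator object

enumerate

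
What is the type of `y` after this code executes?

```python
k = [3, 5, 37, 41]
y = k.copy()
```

list.copy() returns list

list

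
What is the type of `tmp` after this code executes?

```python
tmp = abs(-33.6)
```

abs() of float returns float

float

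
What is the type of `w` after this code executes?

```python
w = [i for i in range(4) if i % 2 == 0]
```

A list comprehension [...] produces a list

list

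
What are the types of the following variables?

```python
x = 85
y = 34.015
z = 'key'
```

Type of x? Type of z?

x is int; z is str

int, str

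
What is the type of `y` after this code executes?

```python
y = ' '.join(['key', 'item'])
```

str.join() returns str

str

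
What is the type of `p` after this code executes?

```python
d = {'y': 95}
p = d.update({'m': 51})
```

dict.update() returns None

NoneType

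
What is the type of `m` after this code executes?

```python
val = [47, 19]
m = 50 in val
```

'in' operator returns bool

bool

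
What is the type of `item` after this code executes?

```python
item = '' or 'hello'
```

'or' returns first truthy value ('hello', which is str)

str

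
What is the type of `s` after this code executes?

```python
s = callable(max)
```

callable() returns bool

bool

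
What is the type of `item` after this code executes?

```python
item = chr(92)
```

chr() returns str (single character)

str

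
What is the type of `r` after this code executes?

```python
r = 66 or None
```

'or' returns first truthy value (66, int)

int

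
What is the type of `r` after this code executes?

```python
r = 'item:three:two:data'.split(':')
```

str.split() returns list

list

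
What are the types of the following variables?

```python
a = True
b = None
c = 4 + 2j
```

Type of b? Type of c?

b is NoneType; c is complex

NoneType, complex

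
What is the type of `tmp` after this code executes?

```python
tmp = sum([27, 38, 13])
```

sum() of ints returns int

int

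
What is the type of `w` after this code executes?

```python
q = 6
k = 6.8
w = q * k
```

int * float returns float (6 * 6.8 = 40.8)

float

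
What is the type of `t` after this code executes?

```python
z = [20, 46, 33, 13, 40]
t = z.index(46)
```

list.index() returns int

int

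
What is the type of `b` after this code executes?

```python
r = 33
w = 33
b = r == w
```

Equality comparison returns bool

bool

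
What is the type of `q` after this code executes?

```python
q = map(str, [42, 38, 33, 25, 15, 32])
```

map() returns a map iterator object

map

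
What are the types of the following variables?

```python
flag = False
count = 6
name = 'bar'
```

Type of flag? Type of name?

flag is bool; name is str

bool, str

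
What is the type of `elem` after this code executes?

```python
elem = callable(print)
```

callable() returns bool

bool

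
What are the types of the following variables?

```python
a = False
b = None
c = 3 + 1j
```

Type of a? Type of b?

a is bool; b is NoneType

bool, NoneType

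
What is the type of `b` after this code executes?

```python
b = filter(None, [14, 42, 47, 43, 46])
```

filter() returns a filter iterator object

filter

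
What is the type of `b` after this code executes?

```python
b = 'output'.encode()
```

str.encode() returns bytes

bytes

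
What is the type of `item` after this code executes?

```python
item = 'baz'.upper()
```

str.upper() returns str

str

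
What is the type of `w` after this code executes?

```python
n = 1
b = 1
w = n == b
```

Equality comparison returns bool

bool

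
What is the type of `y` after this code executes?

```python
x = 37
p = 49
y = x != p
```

Comparison operators return bool

bool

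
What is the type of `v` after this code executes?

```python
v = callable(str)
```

callable() returns bool

bool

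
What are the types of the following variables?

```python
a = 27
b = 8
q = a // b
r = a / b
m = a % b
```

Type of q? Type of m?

int // int returns int; int % int returns int

int, int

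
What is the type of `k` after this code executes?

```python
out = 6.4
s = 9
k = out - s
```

float - int returns float (6.4 - 9 = -2.6)

float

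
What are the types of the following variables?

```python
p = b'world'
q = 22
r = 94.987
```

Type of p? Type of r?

p is bytes; r is float

bytes, float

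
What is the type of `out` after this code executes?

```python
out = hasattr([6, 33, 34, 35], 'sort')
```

hasattr() returns bool

bool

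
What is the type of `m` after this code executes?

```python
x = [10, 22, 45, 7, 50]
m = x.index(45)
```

list.index() returns int

int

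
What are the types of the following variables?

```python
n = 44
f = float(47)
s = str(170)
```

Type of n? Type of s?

n is int; s is str

int, str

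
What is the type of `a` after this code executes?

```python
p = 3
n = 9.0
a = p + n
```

int + float returns float (3 + 9.0 = 12.0)

float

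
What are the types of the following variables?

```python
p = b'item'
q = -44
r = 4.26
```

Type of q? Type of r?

q is int; r is float

int, float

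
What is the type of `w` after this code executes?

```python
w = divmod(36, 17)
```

divmod() returns a tuple (quotient, remainder)

tuple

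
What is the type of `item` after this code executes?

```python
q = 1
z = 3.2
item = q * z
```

int * float returns float (1 * 3.2 = 3.2)

float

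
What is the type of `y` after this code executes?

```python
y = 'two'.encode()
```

str.encode() returns bytes

bytes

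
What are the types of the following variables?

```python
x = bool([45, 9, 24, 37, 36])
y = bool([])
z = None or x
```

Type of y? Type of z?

bool() returns bool; None or <bool> returns the bool

bool, bool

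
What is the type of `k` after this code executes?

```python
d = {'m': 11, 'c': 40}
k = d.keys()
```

.keys() returns a dict_keys view object

dict_keys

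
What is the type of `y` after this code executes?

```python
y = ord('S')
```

ord() returns int (Unicode code point)

int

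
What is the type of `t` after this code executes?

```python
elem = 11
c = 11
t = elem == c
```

Equality comparison returns bool

bool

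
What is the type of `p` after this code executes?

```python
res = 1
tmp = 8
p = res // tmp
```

int // int returns int (1 // 8 = 0)

int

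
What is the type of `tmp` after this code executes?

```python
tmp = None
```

None has type NoneType

NoneType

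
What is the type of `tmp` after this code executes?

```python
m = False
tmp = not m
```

'not' always returns bool

bool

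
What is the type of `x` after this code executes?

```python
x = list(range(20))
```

list(range(...)) returns list

list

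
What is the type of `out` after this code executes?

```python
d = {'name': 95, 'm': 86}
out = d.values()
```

.values() returns a dict_values view object

dict_values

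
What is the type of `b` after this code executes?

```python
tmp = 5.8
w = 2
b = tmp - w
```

float - int returns float (5.8 - 2 = 3.8)

float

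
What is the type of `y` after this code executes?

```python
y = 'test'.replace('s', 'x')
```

str.replace() returns str

str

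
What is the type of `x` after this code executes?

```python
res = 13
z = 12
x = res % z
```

int % int returns int (13 % 12 = 1)

int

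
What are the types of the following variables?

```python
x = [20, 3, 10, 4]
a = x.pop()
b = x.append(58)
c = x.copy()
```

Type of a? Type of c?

list.pop() returns the element (int); list.copy() returns list

int, list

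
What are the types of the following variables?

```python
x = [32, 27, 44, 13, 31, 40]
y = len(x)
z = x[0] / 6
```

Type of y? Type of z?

len() returns int; int / int returns float

int, float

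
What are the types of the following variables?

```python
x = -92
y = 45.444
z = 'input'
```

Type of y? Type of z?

y is float; z is str

float, str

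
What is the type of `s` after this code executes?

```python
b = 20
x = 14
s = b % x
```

int % int returns int (20 % 14 = 6)

int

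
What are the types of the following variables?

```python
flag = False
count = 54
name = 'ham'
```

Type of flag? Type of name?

flag is bool; name is str

bool, str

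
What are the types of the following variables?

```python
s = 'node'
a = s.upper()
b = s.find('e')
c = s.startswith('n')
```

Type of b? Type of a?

str.find() returns int; str.upper() returns str

int, str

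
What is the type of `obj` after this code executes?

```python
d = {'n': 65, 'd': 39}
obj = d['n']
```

Accessing dict[str, int] with key 'n' returns int value 65

int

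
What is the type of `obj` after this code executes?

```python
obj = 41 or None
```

'or' returns first truthy value (41, int)

int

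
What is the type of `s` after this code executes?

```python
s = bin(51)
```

bin() returns str representation

str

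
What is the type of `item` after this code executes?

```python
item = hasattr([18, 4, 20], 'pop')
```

hasattr() returns bool

bool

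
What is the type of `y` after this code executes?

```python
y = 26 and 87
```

'and' returns the last value when all truthy (87, which is int)

int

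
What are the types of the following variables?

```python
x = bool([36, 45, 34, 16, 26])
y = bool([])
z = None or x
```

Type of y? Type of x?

bool() returns bool; bool() returns bool

bool, bool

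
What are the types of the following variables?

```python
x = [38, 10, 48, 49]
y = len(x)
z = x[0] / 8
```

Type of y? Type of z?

len() returns int; int / int returns float

int, float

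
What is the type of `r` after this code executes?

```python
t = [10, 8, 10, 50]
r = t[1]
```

Indexing a list of ints returns int (t[1] = 8)

int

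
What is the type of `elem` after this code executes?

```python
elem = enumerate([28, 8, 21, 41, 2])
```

enumerate() returns an enumerate iterator object

enumerate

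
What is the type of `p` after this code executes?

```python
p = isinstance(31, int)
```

isinstance() returns bool

bool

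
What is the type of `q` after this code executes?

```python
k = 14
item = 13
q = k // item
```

int // int returns int (14 // 13 = 1)

int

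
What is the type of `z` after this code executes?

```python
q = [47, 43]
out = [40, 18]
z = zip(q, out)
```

zip() returns a zip iterator object

zip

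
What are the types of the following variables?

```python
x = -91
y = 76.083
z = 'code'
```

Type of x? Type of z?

x is int; z is str

int, str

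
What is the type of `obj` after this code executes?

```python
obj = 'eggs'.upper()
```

str.upper() returns str

str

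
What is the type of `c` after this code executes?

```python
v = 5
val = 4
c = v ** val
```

int ** positive int returns int (5 ** 4 = 625)

int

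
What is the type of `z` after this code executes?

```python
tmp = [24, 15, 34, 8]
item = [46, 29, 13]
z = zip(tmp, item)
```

zip() returns a zip iterator object

zip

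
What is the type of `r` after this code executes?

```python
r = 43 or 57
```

'or' returns the first truthy value (43, which is int)

int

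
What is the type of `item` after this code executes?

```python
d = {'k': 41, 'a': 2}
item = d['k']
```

Accessing dict[str, int] with key 'k' returns int value 41

int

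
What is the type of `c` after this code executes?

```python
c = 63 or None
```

'or' returns first truthy value (63, int)

int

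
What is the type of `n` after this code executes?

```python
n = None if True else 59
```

Ternary: condition is True, if branch (None) taken → NoneType

NoneType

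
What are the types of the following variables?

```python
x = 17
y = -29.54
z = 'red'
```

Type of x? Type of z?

x is int; z is str

int, str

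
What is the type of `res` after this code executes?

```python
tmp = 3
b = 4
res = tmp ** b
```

int ** positive int returns int (3 ** 4 = 81)

int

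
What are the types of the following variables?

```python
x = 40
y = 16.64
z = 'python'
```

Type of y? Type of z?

y is float; z is str

float, str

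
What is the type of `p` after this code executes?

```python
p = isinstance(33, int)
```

isinstance() returns bool

bool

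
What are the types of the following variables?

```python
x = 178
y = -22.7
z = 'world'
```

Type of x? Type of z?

x is int; z is str

int, str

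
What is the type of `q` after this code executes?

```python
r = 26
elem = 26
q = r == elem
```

Equality comparison returns bool

bool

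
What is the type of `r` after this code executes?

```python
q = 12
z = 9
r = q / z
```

int / int always returns float in Python 3 (12 / 9 = 1.33333)

float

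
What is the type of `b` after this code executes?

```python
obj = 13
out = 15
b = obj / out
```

int / int always returns float in Python 3 (13 / 15 = 0.866667)

float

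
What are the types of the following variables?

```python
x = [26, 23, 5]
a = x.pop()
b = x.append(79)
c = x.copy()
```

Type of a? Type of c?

list.pop() returns the element (int); list.copy() returns list

int, list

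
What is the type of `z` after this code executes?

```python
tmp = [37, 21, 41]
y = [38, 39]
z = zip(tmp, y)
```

zip() returns a zip iterator object

zip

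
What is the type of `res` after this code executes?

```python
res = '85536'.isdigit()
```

str.isdigit() returns bool

bool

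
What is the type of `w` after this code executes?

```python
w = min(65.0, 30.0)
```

min() of floats returns float

float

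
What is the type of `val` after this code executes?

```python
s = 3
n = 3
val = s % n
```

int % int returns int (3 % 3 = 0)

int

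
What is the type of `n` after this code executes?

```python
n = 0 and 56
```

'and' returns the first falsy value (0, which is int)

int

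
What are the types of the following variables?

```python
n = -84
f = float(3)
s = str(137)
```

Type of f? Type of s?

f is float; s is str

float, str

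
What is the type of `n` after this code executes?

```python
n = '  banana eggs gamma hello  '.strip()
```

str.strip() returns str

str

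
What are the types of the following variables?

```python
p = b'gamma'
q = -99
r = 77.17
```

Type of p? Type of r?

p is bytes; r is float

bytes, float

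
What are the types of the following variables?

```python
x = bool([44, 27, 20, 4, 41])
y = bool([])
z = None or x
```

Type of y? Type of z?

bool() returns bool; None or <bool> returns the bool

bool, bool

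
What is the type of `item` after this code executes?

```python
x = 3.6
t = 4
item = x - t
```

float - int returns float (3.6 - 4 = -0.4)

float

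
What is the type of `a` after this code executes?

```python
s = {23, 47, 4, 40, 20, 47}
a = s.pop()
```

Popping from a set of ints returns int

int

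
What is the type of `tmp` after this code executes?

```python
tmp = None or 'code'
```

'or' with None returns the other value ('code', str)

str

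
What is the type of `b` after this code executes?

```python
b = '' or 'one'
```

'or' returns first truthy value ('one', which is str)

str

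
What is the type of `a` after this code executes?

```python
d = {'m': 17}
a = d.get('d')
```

dict.get() returns None when key 'd' is not found and no default given

NoneType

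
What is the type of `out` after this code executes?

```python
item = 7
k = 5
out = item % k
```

int % int returns int (7 % 5 = 2)

int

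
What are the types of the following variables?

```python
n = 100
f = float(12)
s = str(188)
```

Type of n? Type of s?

n is int; s is str

int, str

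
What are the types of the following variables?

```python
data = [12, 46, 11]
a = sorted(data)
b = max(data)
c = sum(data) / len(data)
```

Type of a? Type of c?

sorted() returns list; int / int returns float

list, float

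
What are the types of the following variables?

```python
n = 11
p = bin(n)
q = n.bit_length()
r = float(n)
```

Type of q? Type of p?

int.bit_length() returns int; bin() returns str

int, str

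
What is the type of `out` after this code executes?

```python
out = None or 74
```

'or' with None returns the other value (74, int)

int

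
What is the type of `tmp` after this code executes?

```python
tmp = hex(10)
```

hex() returns str representation

str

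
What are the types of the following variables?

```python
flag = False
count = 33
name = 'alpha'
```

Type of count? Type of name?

count is int; name is str

int, str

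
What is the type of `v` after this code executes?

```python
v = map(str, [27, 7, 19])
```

map() returns a map iterator object

map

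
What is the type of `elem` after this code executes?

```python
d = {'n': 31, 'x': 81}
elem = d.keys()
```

.keys() returns a dict_keys view object

dict_keys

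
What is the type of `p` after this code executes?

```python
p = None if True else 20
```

Ternary: condition is True, if branch (None) taken → NoneType

NoneType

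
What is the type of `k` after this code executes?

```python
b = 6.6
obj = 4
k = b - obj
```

float - int returns float (6.6 - 4 = 2.6)

float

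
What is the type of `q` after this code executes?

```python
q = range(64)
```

range() returns a range object

range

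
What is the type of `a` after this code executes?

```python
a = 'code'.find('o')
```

str.find() returns int (index, or -1)

int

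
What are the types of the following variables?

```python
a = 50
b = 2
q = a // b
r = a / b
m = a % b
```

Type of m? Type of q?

int % int returns int; int // int returns int

int, int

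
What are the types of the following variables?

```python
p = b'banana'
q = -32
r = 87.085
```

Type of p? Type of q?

p is bytes; q is int

bytes, int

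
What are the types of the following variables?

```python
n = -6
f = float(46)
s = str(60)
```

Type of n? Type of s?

n is int; s is str

int, str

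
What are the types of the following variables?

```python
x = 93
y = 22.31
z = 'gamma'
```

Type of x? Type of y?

x is int; y is float

int, float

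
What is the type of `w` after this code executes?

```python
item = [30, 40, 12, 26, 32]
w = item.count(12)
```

list.count() returns int

int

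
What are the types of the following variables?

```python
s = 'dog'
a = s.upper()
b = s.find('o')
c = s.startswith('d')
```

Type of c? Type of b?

str.startswith() returns bool; str.find() returns int

bool, int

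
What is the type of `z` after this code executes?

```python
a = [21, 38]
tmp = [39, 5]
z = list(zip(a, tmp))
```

list(zip(...)) returns a list of tuples

list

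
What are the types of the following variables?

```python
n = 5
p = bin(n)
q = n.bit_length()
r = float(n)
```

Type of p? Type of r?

bin() returns str; float() returns float

str, float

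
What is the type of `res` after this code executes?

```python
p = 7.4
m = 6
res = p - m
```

float - int returns float (7.4 - 6 = 1.4)

float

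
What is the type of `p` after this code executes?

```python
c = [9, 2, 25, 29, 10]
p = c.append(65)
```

list.append() returns None (mutates in place)

NoneType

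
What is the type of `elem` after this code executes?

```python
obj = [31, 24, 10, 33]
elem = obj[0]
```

Indexing a list of ints returns int (obj[0] = 31)

int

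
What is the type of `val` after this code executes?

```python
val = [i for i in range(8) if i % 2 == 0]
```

A list comprehension [...] produces a list

list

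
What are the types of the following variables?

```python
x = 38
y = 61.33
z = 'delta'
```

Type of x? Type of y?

x is int; y is float

int, float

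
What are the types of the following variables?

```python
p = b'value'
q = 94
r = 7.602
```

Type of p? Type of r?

p is bytes; r is float

bytes, float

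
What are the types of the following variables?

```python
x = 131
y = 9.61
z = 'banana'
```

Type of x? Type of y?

x is int; y is float

int, float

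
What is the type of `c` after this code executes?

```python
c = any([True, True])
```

any() returns bool

bool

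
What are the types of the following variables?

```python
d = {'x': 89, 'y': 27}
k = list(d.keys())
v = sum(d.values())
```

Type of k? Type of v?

list(...) returns list; sum of int values returns int

list, int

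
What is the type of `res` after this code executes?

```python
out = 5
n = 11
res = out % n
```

int % int returns int (5 % 11 = 5)

int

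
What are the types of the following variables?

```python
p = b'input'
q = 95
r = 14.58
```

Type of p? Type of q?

p is bytes; q is int

bytes, int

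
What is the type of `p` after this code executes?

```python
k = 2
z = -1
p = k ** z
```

int ** negative int returns float

float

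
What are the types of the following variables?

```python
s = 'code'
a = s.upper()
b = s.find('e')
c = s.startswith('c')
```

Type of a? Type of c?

str.upper() returns str; str.startswith() returns bool

str, bool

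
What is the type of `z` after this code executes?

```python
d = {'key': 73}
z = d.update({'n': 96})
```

dict.update() returns None

NoneType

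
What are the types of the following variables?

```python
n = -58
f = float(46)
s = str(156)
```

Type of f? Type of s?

f is float; s is str

float, str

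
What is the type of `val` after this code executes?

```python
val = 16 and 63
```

'and' returns the last value when all truthy (63, which is int)

int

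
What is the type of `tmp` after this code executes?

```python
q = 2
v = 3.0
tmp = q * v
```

int * float returns float (2 * 3.0 = 6.0)

float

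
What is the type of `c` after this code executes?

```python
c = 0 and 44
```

'and' returns the first falsy value (0, which is int)

int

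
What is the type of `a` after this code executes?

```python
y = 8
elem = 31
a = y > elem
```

Comparison operators return bool

bool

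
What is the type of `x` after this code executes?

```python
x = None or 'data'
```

'or' with None returns the other value ('data', str)

str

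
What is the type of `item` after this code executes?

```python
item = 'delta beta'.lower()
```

str.lower() returns str

str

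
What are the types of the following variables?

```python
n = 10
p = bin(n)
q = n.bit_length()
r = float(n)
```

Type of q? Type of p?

int.bit_length() returns int; bin() returns str

int, str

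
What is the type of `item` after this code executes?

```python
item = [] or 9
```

'or' returns first truthy value (9, which is int)

int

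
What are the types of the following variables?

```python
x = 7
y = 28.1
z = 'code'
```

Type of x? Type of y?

x is int; y is float

int, float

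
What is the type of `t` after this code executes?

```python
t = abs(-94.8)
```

abs() of float returns float

float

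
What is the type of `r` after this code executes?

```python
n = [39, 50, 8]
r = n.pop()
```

list.pop() returns the popped element (int here)

int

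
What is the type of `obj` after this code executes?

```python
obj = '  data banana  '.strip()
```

str.strip() returns str

str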